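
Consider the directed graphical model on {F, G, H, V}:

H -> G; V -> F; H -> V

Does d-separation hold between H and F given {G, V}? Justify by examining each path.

Yes — H and F are d-separated given {G, V}.

The only undirected path from H to F is:
Path 1: H → V → F
  V is a chain here and V is conditioned on, so the path is blocked at V.
Since every path is blocked, d-separation holds.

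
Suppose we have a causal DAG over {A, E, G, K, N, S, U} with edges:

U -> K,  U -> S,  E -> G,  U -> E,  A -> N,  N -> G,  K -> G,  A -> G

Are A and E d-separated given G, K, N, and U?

We examine all 4 paths between A and E:
  1. A → N → G ← K ← U → E — N:chain[blocks]; G:collider[open]; K:chain[blocks]; U:fork[blocks] ⇒ blocked
  2. A → N → G ← E — N:chain[blocks]; G:collider[open] ⇒ blocked
  3. A → G ← K ← U → E — G:collider[open]; K:chain[blocks]; U:fork[blocks] ⇒ blocked
  4. A → G ← E — G:collider[open] ⇒ active
Since the path A → G ← E is active, A and E are not d-separated given {G, K, N, U}.

No — A and E are not d-separated given {G, K, N, U}.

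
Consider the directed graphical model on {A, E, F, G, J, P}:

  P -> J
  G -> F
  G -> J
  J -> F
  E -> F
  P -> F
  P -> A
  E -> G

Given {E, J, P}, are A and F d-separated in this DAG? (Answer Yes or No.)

Yes

Enumerating the 4 paths from A to F and testing each for blocking by {E, J, P}:
  1. A ← P → F — P:fork[blocks] ⇒ blocked
  2. A ← P → J → F — P:fork[blocks]; J:chain[blocks] ⇒ blocked
  3. A ← P → J ← G → F — P:fork[blocks]; J:collider[open]; G:fork[open] ⇒ blocked
  4. A ← P → J ← G ← E → F — P:fork[blocks]; J:collider[open]; G:chain[open]; E:fork[blocks] ⇒ blocked
Every path is blocked, so A and F are d-separated given {E, J, P}.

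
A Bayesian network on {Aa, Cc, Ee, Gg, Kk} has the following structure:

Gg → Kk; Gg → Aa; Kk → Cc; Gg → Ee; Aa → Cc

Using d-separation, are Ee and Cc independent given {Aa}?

No

We examine all 2 paths between Ee and Cc:
Path 1: Ee ← Gg → Kk → Cc
  Gg is a fork and Gg is not conditioned on; Kk is a chain and Kk is not conditioned on — no node blocks this path, so it is active.
Path 2: Ee ← Gg → Aa → Cc
  Aa is a chain here and Aa is conditioned on, so the path is blocked at Aa.
Because an active path exists, Ee and Cc are not d-separated.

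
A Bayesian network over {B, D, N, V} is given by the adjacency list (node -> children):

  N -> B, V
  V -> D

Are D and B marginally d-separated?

The only undirected path from D to B is:
Path 1: D ← V ← N → B
  V is a chain and V is not conditioned on; N is a fork and N is not conditioned on — no node blocks this path, so it is active.
Since the path D ← V ← N → B is active, D and B are not d-separated given ∅.

No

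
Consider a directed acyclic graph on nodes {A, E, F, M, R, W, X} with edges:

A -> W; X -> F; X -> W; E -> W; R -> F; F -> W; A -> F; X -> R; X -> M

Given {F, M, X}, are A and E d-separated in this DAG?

We examine all 4 paths between A and E:
Path 1: A → F ← X → W ← E
  X is a fork here and X is conditioned on, so the path is blocked at X.
Path 2: A → F ← R ← X → W ← E
  X is a fork here and X is conditioned on, so the path is blocked at X.
Path 3: A → F → W ← E
  F is a chain here and F is conditioned on, so the path is blocked at F.
Path 4: A → W ← E
  W is a collider here and neither W nor any of its descendants is conditioned on, so the collider stays closed — the path is blocked at W.
All paths are blocked; A ⊥ E | {F, M, X} holds.

Yes — A and E are d-separated given {F, M, X}.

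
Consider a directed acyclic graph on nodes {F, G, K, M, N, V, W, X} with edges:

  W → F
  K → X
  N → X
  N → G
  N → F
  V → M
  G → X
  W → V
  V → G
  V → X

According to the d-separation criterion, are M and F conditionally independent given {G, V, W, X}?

Yes — M and F are d-separated given {G, V, W, X}.

Enumerating the 5 paths from M to F and testing each for blocking by {G, V, W, X}:
Path 1: M ← V → G ← N → F
  V is a fork here and V is conditioned on, so the path is blocked at V.
Path 2: M ← V → G → X ← N → F
  V is a fork here and V is conditioned on, so the path is blocked at V.
Path 3: M ← V → X ← G ← N → F
  V is a fork here and V is conditioned on, so the path is blocked at V.
Path 4: M ← V → X ← N → F
  V is a fork here and V is conditioned on, so the path is blocked at V.
Path 5: M ← V ← W → F
  V is a chain here and V is conditioned on, so the path is blocked at V.
All paths are blocked; M ⊥ F | {G, V, W, X} holds.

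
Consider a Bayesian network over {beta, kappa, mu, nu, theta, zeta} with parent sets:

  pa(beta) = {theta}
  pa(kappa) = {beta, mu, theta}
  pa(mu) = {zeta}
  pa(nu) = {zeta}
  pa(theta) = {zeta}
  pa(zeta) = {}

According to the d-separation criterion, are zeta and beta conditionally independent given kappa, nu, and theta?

No — zeta and beta are not d-separated given {kappa, nu, theta}.

We examine all 4 paths between zeta and beta:
Path 1: zeta → theta → kappa ← beta
  theta is a chain here and theta is conditioned on, so the path is blocked at theta.
Path 2: zeta → theta → beta
  theta is a chain here and theta is conditioned on, so the path is blocked at theta.
Path 3: zeta → mu → kappa ← theta → beta
  theta is a fork here and theta is conditioned on, so the path is blocked at theta.
Path 4: zeta → mu → kappa ← beta
  mu is a chain and mu is not conditioned on; kappa is a collider and kappa is conditioned on, which opens it — no node blocks this path, so it is active.
Because an active path exists, zeta and beta are not d-separated.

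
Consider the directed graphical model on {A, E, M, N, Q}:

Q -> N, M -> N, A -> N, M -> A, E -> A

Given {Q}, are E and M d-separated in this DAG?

We examine all 2 paths between E and M:
Path 1: E → A → N ← M
  N is a collider here and neither N nor any of its descendants is conditioned on, so the collider stays closed — the path is blocked at N.
Path 2: E → A ← M
  A is a collider here and neither A nor any of its descendants is conditioned on, so the collider stays closed — the path is blocked at A.
All paths are blocked; E ⊥ M | {Q} holds.

Yes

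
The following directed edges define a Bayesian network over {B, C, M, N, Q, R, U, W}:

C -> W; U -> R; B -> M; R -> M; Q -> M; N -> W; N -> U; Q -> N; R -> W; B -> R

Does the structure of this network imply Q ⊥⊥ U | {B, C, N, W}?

There are 6 undirected paths between Q and U; checking each against the conditioning set {B, C, N, W}:
Path 1: Q → M ← B → R → W ← N → U
  M is a collider here and neither M nor any of its descendants is conditioned on, so the collider stays closed — the path is blocked at M.
Path 2: Q → M ← B → R ← U
  M is a collider here and neither M nor any of its descendants is conditioned on, so the collider stays closed — the path is blocked at M.
Path 3: Q → M ← R → W ← N → U
  M is a collider here and neither M nor any of its descendants is conditioned on, so the collider stays closed — the path is blocked at M.
Path 4: Q → M ← R ← U
  M is a collider here and neither M nor any of its descendants is conditioned on, so the collider stays closed — the path is blocked at M.
Path 5: Q → N → W ← R ← U
  N is a chain here and N is conditioned on, so the path is blocked at N.
Path 6: Q → N → U
  N is a chain here and N is conditioned on, so the path is blocked at N.
Since every path is blocked, d-separation holds.

Yes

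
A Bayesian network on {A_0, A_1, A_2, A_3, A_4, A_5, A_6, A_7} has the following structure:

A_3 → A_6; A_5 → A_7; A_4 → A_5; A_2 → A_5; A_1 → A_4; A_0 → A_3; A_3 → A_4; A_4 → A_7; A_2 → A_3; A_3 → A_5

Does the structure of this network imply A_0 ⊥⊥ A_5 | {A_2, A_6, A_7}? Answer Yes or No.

Enumerating the 4 paths from A_0 to A_5 and testing each for blocking by {A_2, A_6, A_7}:
  1. A_0 → A_3 → A_4 → A_5 — A_3:chain[open]; A_4:chain[open] ⇒ active
  2. A_0 → A_3 → A_4 → A_7 ← A_5 — A_3:chain[open]; A_4:chain[open]; A_7:collider[open] ⇒ active
  3. A_0 → A_3 ← A_2 → A_5 — A_3:collider[open]; A_2:fork[blocks] ⇒ blocked
  4. A_0 → A_3 → A_5 — A_3:chain[open] ⇒ active
Because an active path exists, A_0 and A_5 are not d-separated.

No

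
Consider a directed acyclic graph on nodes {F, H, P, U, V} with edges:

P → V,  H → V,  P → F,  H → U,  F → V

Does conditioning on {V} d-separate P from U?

Enumerating the 2 paths from P to U and testing each for blocking by {V}:
Path 1: P → V ← H → U
  V is a collider and V is conditioned on, which opens it; H is a fork and H is not conditioned on — no node blocks this path, so it is active.
Path 2: P → F → V ← H → U
  F is a chain and F is not conditioned on; V is a collider and V is conditioned on, which opens it; H is a fork and H is not conditioned on — no node blocks this path, so it is active.
Because an active path exists, P and U are not d-separated.

No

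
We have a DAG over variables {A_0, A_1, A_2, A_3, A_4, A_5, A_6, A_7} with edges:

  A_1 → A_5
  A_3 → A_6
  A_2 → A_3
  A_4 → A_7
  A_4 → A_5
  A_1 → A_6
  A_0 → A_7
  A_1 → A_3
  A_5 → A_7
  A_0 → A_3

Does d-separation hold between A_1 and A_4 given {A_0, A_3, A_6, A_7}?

No

There are 6 undirected paths between A_1 and A_4; checking each against the conditioning set {A_0, A_3, A_6, A_7}:
Path 1: A_1 → A_3 ← A_0 → A_7 ← A_5 ← A_4
  A_0 is a fork here and A_0 is conditioned on, so the path is blocked at A_0.
Path 2: A_1 → A_3 ← A_0 → A_7 ← A_4
  A_0 is a fork here and A_0 is conditioned on, so the path is blocked at A_0.
Path 3: A_1 → A_6 ← A_3 ← A_0 → A_7 ← A_5 ← A_4
  A_3 is a chain here and A_3 is conditioned on, so the path is blocked at A_3.
Path 4: A_1 → A_6 ← A_3 ← A_0 → A_7 ← A_4
  A_3 is a chain here and A_3 is conditioned on, so the path is blocked at A_3.
Path 5: A_1 → A_5 → A_7 ← A_4
  A_5 is a chain and A_5 is not conditioned on; A_7 is a collider and A_7 is conditioned on, which opens it — no node blocks this path, so it is active.
Path 6: A_1 → A_5 ← A_4
  A_5 is a collider and its descendant A_7 is conditioned on, which opens it — no node blocks this path, so it is active.
Since the path A_1 → A_5 → A_7 ← A_4 is active, A_1 and A_4 are not d-separated given {A_0, A_3, A_6, A_7}.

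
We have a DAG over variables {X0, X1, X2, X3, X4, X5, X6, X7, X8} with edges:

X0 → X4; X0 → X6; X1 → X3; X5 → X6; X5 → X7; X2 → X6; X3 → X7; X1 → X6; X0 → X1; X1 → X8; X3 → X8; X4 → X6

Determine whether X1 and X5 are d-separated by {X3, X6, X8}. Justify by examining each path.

No

Enumerating the 5 paths from X1 to X5 and testing each for blocking by {X3, X6, X8}:
Path 1: X1 ← X0 → X4 → X6 ← X5
  X0 is a fork and X0 is not conditioned on; X4 is a chain and X4 is not conditioned on; X6 is a collider and X6 is conditioned on, which opens it — no node blocks this path, so it is active.
Path 2: X1 ← X0 → X6 ← X5
  X0 is a fork and X0 is not conditioned on; X6 is a collider and X6 is conditioned on, which opens it — no node blocks this path, so it is active.
Path 3: X1 → X8 ← X3 → X7 ← X5
  X3 is a fork here and X3 is conditioned on, so the path is blocked at X3.
Path 4: X1 → X3 → X7 ← X5
  X3 is a chain here and X3 is conditioned on, so the path is blocked at X3.
Path 5: X1 → X6 ← X5
  X6 is a collider and X6 is conditioned on, which opens it — no node blocks this path, so it is active.
Because an active path exists, X1 and X5 are not d-separated.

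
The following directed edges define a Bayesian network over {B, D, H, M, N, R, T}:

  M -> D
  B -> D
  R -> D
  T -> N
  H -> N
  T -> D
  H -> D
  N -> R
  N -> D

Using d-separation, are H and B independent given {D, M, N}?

4 paths connect H and B; each must be blocked for d-separation to hold:
Path 1: H → N ← T → D ← B
  N is a collider and N is conditioned on, which opens it; T is a fork and T is not conditioned on; D is a collider and D is conditioned on, which opens it — no node blocks this path, so it is active.
Path 2: H → N → R → D ← B
  N is a chain here and N is conditioned on, so the path is blocked at N.
Path 3: H → N → D ← B
  N is a chain here and N is conditioned on, so the path is blocked at N.
Path 4: H → D ← B
  D is a collider and D is conditioned on, which opens it — no node blocks this path, so it is active.
At least one path is unblocked, so d-separation fails.

No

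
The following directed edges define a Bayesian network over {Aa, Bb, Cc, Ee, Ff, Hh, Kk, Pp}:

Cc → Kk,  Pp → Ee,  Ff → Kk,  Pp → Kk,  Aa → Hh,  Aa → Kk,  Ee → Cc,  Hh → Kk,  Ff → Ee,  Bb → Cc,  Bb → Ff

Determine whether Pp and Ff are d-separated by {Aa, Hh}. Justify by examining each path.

Enumerating the 6 paths from Pp to Ff and testing each for blocking by {Aa, Hh}:
Path 1: Pp → Ee → Cc ← Bb → Ff
  Cc is a collider here and neither Cc nor any of its descendants is conditioned on, so the collider stays closed — the path is blocked at Cc.
Path 2: Pp → Ee → Cc → Kk ← Ff
  Kk is a collider here and neither Kk nor any of its descendants is conditioned on, so the collider stays closed — the path is blocked at Kk.
Path 3: Pp → Ee ← Ff
  Ee is a collider here and neither Ee nor any of its descendants is conditioned on, so the collider stays closed — the path is blocked at Ee.
Path 4: Pp → Kk ← Cc ← Bb → Ff
  Kk is a collider here and neither Kk nor any of its descendants is conditioned on, so the collider stays closed — the path is blocked at Kk.
Path 5: Pp → Kk ← Cc ← Ee ← Ff
  Kk is a collider here and neither Kk nor any of its descendants is conditioned on, so the collider stays closed — the path is blocked at Kk.
Path 6: Pp → Kk ← Ff
  Kk is a collider here and neither Kk nor any of its descendants is conditioned on, so the collider stays closed — the path is blocked at Kk.
All paths are blocked; Pp ⊥ Ff | {Aa, Hh} holds.

Yes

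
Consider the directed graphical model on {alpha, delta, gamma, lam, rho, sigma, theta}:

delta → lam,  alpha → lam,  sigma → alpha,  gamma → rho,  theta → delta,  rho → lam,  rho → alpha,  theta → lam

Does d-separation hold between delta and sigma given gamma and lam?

No — delta and sigma are not d-separated given {gamma, lam}.

4 paths connect delta and sigma; each must be blocked for d-separation to hold:
  1. delta ← theta → lam ← rho → alpha ← sigma — theta:fork[open]; lam:collider[open]; rho:fork[open]; alpha:collider[open] ⇒ active
  2. delta ← theta → lam ← alpha ← sigma — theta:fork[open]; lam:collider[open]; alpha:chain[open] ⇒ active
  3. delta → lam ← rho → alpha ← sigma — lam:collider[open]; rho:fork[open]; alpha:collider[open] ⇒ active
  4. delta → lam ← alpha ← sigma — lam:collider[open]; alpha:chain[open] ⇒ active
Because an active path exists, delta and sigma are not d-separated.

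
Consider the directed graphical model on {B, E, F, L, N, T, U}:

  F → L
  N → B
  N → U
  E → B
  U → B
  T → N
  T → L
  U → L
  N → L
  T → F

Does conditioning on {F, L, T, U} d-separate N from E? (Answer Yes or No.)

Yes — N and E are d-separated given {F, L, T, U}.

Enumerating the 5 paths from N to E and testing each for blocking by {F, L, T, U}:
  1. N → B ← E — B:collider[blocks] ⇒ blocked
  2. N → L ← U → B ← E — L:collider[open]; U:fork[blocks]; B:collider[blocks] ⇒ blocked
  3. N ← T → L ← U → B ← E — T:fork[blocks]; L:collider[open]; U:fork[blocks]; B:collider[blocks] ⇒ blocked
  4. N ← T → F → L ← U → B ← E — T:fork[blocks]; F:chain[blocks]; L:collider[open]; U:fork[blocks]; B:collider[blocks] ⇒ blocked
  5. N → U → B ← E — U:chain[blocks]; B:collider[blocks] ⇒ blocked
Since every path is blocked, d-separation holds.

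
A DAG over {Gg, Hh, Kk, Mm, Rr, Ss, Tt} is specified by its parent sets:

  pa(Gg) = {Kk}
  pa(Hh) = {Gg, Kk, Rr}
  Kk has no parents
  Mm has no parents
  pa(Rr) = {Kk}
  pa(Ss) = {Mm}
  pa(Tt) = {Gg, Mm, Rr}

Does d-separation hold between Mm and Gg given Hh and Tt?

No

There are 5 undirected paths between Mm and Gg; checking each against the conditioning set {Hh, Tt}:
  1. Mm → Tt ← Rr ← Kk → Hh ← Gg — Tt:collider[open]; Rr:chain[open]; Kk:fork[open]; Hh:collider[open] ⇒ active
  2. Mm → Tt ← Rr ← Kk → Gg — Tt:collider[open]; Rr:chain[open]; Kk:fork[open] ⇒ active
  3. Mm → Tt ← Rr → Hh ← Kk → Gg — Tt:collider[open]; Rr:fork[open]; Hh:collider[open]; Kk:fork[open] ⇒ active
  4. Mm → Tt ← Rr → Hh ← Gg — Tt:collider[open]; Rr:fork[open]; Hh:collider[open] ⇒ active
  5. Mm → Tt ← Gg — Tt:collider[open] ⇒ active
At least one path is unblocked, so d-separation fails.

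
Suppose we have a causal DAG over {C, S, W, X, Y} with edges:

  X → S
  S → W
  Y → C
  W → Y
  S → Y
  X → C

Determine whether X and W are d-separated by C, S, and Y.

We examine all 4 paths between X and W:
Path 1: X → S → W
  S is a chain here and S is conditioned on, so the path is blocked at S.
Path 2: X → S → Y ← W
  S is a chain here and S is conditioned on, so the path is blocked at S.
Path 3: X → C ← Y ← W
  Y is a chain here and Y is conditioned on, so the path is blocked at Y.
Path 4: X → C ← Y ← S → W
  Y is a chain here and Y is conditioned on, so the path is blocked at Y.
All paths are blocked; X ⊥ W | {C, S, Y} holds.

Yes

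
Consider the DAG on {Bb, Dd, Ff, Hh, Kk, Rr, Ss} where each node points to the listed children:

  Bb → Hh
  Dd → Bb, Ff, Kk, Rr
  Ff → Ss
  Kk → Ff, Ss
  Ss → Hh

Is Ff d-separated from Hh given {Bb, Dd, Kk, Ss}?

Yes — Ff and Hh are d-separated given {Bb, Dd, Kk, Ss}.

We examine all 6 paths between Ff and Hh:
  1. Ff ← Kk ← Dd → Bb → Hh — Kk:chain[blocks]; Dd:fork[blocks]; Bb:chain[blocks] ⇒ blocked
  2. Ff ← Kk → Ss → Hh — Kk:fork[blocks]; Ss:chain[blocks] ⇒ blocked
  3. Ff ← Dd → Bb → Hh — Dd:fork[blocks]; Bb:chain[blocks] ⇒ blocked
  4. Ff ← Dd → Kk → Ss → Hh — Dd:fork[blocks]; Kk:chain[blocks]; Ss:chain[blocks] ⇒ blocked
  5. Ff → Ss → Hh — Ss:chain[blocks] ⇒ blocked
  6. Ff → Ss ← Kk ← Dd → Bb → Hh — Ss:collider[open]; Kk:chain[blocks]; Dd:fork[blocks]; Bb:chain[blocks] ⇒ blocked
Since every path is blocked, d-separation holds.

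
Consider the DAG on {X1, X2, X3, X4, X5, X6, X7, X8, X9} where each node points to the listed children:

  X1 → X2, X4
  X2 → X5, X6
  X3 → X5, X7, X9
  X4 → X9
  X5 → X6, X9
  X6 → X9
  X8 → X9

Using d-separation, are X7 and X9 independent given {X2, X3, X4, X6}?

Yes

6 paths connect X7 and X9; each must be blocked for d-separation to hold:
Path 1: X7 ← X3 → X5 → X6 ← X2 ← X1 → X4 → X9
  X3 is a fork here and X3 is conditioned on, so the path is blocked at X3.
Path 2: X7 ← X3 → X5 → X6 → X9
  X3 is a fork here and X3 is conditioned on, so the path is blocked at X3.
Path 3: X7 ← X3 → X5 ← X2 ← X1 → X4 → X9
  X3 is a fork here and X3 is conditioned on, so the path is blocked at X3.
Path 4: X7 ← X3 → X5 ← X2 → X6 → X9
  X3 is a fork here and X3 is conditioned on, so the path is blocked at X3.
Path 5: X7 ← X3 → X5 → X9
  X3 is a fork here and X3 is conditioned on, so the path is blocked at X3.
Path 6: X7 ← X3 → X9
  X3 is a fork here and X3 is conditioned on, so the path is blocked at X3.
Since every path is blocked, d-separation holds.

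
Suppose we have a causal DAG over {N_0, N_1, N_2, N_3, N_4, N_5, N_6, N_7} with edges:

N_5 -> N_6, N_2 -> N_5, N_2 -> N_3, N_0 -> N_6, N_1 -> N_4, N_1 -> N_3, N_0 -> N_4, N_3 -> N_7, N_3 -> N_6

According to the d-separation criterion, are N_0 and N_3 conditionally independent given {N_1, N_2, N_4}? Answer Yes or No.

3 paths connect N_0 and N_3; each must be blocked for d-separation to hold:
Path 1: N_0 → N_6 ← N_5 ← N_2 → N_3
  N_6 is a collider here and neither N_6 nor any of its descendants is conditioned on, so the collider stays closed — the path is blocked at N_6.
Path 2: N_0 → N_6 ← N_3
  N_6 is a collider here and neither N_6 nor any of its descendants is conditioned on, so the collider stays closed — the path is blocked at N_6.
Path 3: N_0 → N_4 ← N_1 → N_3
  N_1 is a fork here and N_1 is conditioned on, so the path is blocked at N_1.
All paths are blocked; N_0 ⊥ N_3 | {N_1, N_2, N_4} holds.

Yes — N_0 and N_3 are d-separated given {N_1, N_2, N_4}.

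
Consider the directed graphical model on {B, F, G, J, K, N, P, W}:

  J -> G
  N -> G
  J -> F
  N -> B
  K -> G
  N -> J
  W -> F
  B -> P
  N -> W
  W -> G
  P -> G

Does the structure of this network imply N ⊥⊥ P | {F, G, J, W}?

We examine all 6 paths between N and P:
Path 1: N → W → G ← P
  W is a chain here and W is conditioned on, so the path is blocked at W.
Path 2: N → W → F ← J → G ← P
  W is a chain here and W is conditioned on, so the path is blocked at W.
Path 3: N → G ← P
  G is a collider and G is conditioned on, which opens it — no node blocks this path, so it is active.
Path 4: N → J → G ← P
  J is a chain here and J is conditioned on, so the path is blocked at J.
Path 5: N → J → F ← W → G ← P
  J is a chain here and J is conditioned on, so the path is blocked at J.
Path 6: N → B → P
  B is a chain and B is not conditioned on — no node blocks this path, so it is active.
Since the path N → G ← P is active, N and P are not d-separated given {F, G, J, W}.

No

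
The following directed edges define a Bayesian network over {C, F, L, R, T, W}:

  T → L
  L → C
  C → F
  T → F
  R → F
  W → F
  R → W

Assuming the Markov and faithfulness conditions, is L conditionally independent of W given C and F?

We examine all 4 paths between L and W:
Path 1: L → C → F ← R → W
  C is a chain here and C is conditioned on, so the path is blocked at C.
Path 2: L → C → F ← W
  C is a chain here and C is conditioned on, so the path is blocked at C.
Path 3: L ← T → F ← R → W
  T is a fork and T is not conditioned on; F is a collider and F is conditioned on, which opens it; R is a fork and R is not conditioned on — no node blocks this path, so it is active.
Path 4: L ← T → F ← W
  T is a fork and T is not conditioned on; F is a collider and F is conditioned on, which opens it — no node blocks this path, so it is active.
Since the path L ← T → F ← R → W is active, L and W are not d-separated given {C, F}.

No — L and W are not d-separated given {C, F}.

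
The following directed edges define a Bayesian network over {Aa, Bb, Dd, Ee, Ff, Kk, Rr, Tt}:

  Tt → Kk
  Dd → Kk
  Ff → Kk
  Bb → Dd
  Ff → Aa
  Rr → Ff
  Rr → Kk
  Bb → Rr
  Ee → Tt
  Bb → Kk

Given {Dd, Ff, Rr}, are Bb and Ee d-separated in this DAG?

Yes — Bb and Ee are d-separated given {Dd, Ff, Rr}.

There are 4 undirected paths between Bb and Ee; checking each against the conditioning set {Dd, Ff, Rr}:
Path 1: Bb → Kk ← Tt ← Ee
  Kk is a collider here and neither Kk nor any of its descendants is conditioned on, so the collider stays closed — the path is blocked at Kk.
Path 2: Bb → Rr → Kk ← Tt ← Ee
  Rr is a chain here and Rr is conditioned on, so the path is blocked at Rr.
Path 3: Bb → Rr → Ff → Kk ← Tt ← Ee
  Rr is a chain here and Rr is conditioned on, so the path is blocked at Rr.
Path 4: Bb → Dd → Kk ← Tt ← Ee
  Dd is a chain here and Dd is conditioned on, so the path is blocked at Dd.
All paths are blocked; Bb ⊥ Ee | {Dd, Ff, Rr} holds.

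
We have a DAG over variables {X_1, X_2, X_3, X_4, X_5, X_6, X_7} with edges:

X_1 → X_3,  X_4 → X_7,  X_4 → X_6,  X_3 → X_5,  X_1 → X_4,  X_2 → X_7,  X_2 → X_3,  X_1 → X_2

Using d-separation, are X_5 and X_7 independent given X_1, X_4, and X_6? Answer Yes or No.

4 paths connect X_5 and X_7; each must be blocked for d-separation to hold:
  1. X_5 ← X_3 ← X_2 ← X_1 → X_4 → X_7 — X_3:chain[open]; X_2:chain[open]; X_1:fork[blocks]; X_4:chain[blocks] ⇒ blocked
  2. X_5 ← X_3 ← X_2 → X_7 — X_3:chain[open]; X_2:fork[open] ⇒ active
  3. X_5 ← X_3 ← X_1 → X_4 → X_7 — X_3:chain[open]; X_1:fork[blocks]; X_4:chain[blocks] ⇒ blocked
  4. X_5 ← X_3 ← X_1 → X_2 → X_7 — X_3:chain[open]; X_1:fork[blocks]; X_2:chain[open] ⇒ blocked
Because an active path exists, X_5 and X_7 are not d-separated.

No — X_5 and X_7 are not d-separated given {X_1, X_4, X_6}.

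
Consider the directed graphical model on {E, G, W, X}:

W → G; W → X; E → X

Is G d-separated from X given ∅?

There is one path between G and X:
  1. G ← W → X — W:fork[open] ⇒ active
At least one path is unblocked, so d-separation fails.

No — G and X are not d-separated given ∅.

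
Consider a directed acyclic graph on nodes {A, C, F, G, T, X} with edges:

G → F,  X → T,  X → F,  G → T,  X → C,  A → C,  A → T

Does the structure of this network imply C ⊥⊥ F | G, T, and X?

Yes

4 paths connect C and F; each must be blocked for d-separation to hold:
Path 1: C ← X → F
  X is a fork here and X is conditioned on, so the path is blocked at X.
Path 2: C ← X → T ← G → F
  X is a fork here and X is conditioned on, so the path is blocked at X.
Path 3: C ← A → T ← G → F
  G is a fork here and G is conditioned on, so the path is blocked at G.
Path 4: C ← A → T ← X → F
  X is a fork here and X is conditioned on, so the path is blocked at X.
Since every path is blocked, d-separation holds.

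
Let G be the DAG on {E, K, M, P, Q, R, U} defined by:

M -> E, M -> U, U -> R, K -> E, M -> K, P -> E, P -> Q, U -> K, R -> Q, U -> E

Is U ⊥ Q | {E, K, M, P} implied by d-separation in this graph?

There are 6 undirected paths between U and Q; checking each against the conditioning set {E, K, M, P}:
Path 1: U → K ← M → E ← P → Q
  M is a fork here and M is conditioned on, so the path is blocked at M.
Path 2: U → K → E ← P → Q
  K is a chain here and K is conditioned on, so the path is blocked at K.
Path 3: U ← M → K → E ← P → Q
  M is a fork here and M is conditioned on, so the path is blocked at M.
Path 4: U ← M → E ← P → Q
  M is a fork here and M is conditioned on, so the path is blocked at M.
Path 5: U → R → Q
  R is a chain and R is not conditioned on — no node blocks this path, so it is active.
Path 6: U → E ← P → Q
  P is a fork here and P is conditioned on, so the path is blocked at P.
At least one path is unblocked, so d-separation fails.

No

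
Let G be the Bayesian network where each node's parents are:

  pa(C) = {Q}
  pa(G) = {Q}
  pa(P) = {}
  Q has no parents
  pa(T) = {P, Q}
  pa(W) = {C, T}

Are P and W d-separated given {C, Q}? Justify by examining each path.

No

2 paths connect P and W; each must be blocked for d-separation to hold:
  1. P → T → W — T:chain[open] ⇒ active
  2. P → T ← Q → C → W — T:collider[blocks]; Q:fork[blocks]; C:chain[blocks] ⇒ blocked
At least one path is unblocked, so d-separation fails.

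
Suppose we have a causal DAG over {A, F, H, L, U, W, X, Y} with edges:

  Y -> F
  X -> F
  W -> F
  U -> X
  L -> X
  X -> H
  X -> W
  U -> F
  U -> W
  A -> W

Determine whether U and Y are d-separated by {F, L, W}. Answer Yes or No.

There are 5 undirected paths between U and Y; checking each against the conditioning set {F, L, W}:
  1. U → X → F ← Y — X:chain[open]; F:collider[open] ⇒ active
  2. U → X → W → F ← Y — X:chain[open]; W:chain[blocks]; F:collider[open] ⇒ blocked
  3. U → F ← Y — F:collider[open] ⇒ active
  4. U → W ← X → F ← Y — W:collider[open]; X:fork[open]; F:collider[open] ⇒ active
  5. U → W → F ← Y — W:chain[blocks]; F:collider[open] ⇒ blocked
At least one path is unblocked, so d-separation fails.

No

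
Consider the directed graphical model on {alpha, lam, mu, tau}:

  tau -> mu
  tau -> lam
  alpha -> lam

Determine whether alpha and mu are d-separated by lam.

No

The only undirected path from alpha to mu is:
Path 1: alpha → lam ← tau → mu
  lam is a collider and lam is conditioned on, which opens it; tau is a fork and tau is not conditioned on — no node blocks this path, so it is active.
Because an active path exists, alpha and mu are not d-separated.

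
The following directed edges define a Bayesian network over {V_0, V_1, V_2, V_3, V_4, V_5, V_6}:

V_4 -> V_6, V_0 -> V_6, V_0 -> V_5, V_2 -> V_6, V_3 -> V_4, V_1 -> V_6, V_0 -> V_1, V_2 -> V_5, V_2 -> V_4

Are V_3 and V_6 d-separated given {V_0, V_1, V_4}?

No

There are 4 undirected paths between V_3 and V_6; checking each against the conditioning set {V_0, V_1, V_4}:
  1. V_3 → V_4 ← V_2 → V_6 — V_4:collider[open]; V_2:fork[open] ⇒ active
  2. V_3 → V_4 ← V_2 → V_5 ← V_0 → V_6 — V_4:collider[open]; V_2:fork[open]; V_5:collider[blocks]; V_0:fork[blocks] ⇒ blocked
  3. V_3 → V_4 ← V_2 → V_5 ← V_0 → V_1 → V_6 — V_4:collider[open]; V_2:fork[open]; V_5:collider[blocks]; V_0:fork[blocks]; V_1:chain[blocks] ⇒ blocked
  4. V_3 → V_4 → V_6 — V_4:chain[blocks] ⇒ blocked
Because an active path exists, V_3 and V_6 are not d-separated.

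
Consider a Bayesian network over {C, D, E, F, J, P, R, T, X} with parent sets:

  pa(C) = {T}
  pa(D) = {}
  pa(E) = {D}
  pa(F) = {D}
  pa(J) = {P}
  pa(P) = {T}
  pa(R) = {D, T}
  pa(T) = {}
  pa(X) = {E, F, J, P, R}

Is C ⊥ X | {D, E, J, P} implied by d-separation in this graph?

No

5 paths connect C and X; each must be blocked for d-separation to hold:
Path 1: C ← T → P → X
  P is a chain here and P is conditioned on, so the path is blocked at P.
Path 2: C ← T → P → J → X
  P is a chain here and P is conditioned on, so the path is blocked at P.
Path 3: C ← T → R → X
  T is a fork and T is not conditioned on; R is a chain and R is not conditioned on — no node blocks this path, so it is active.
Path 4: C ← T → R ← D → F → X
  R is a collider here and neither R nor any of its descendants is conditioned on, so the collider stays closed — the path is blocked at R.
Path 5: C ← T → R ← D → E → X
  R is a collider here and neither R nor any of its descendants is conditioned on, so the collider stays closed — the path is blocked at R.
Because an active path exists, C and X are not d-separated.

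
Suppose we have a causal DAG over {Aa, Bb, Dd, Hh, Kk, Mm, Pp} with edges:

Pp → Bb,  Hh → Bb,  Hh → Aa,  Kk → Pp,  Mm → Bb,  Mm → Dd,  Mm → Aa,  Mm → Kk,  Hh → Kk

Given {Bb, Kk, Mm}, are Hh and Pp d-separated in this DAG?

No

Enumerating the 6 paths from Hh to Pp and testing each for blocking by {Bb, Kk, Mm}:
Path 1: Hh → Bb ← Mm → Kk → Pp
  Mm is a fork here and Mm is conditioned on, so the path is blocked at Mm.
Path 2: Hh → Bb ← Pp
  Bb is a collider and Bb is conditioned on, which opens it — no node blocks this path, so it is active.
Path 3: Hh → Kk ← Mm → Bb ← Pp
  Mm is a fork here and Mm is conditioned on, so the path is blocked at Mm.
Path 4: Hh → Kk → Pp
  Kk is a chain here and Kk is conditioned on, so the path is blocked at Kk.
Path 5: Hh → Aa ← Mm → Bb ← Pp
  Aa is a collider here and neither Aa nor any of its descendants is conditioned on, so the collider stays closed — the path is blocked at Aa.
Path 6: Hh → Aa ← Mm → Kk → Pp
  Aa is a collider here and neither Aa nor any of its descendants is conditioned on, so the collider stays closed — the path is blocked at Aa.
At least one path is unblocked, so d-separation fails.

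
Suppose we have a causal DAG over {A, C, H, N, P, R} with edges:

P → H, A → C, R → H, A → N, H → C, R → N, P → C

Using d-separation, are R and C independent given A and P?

Enumerating the 3 paths from R to C and testing each for blocking by {A, P}:
  1. R → N ← A → C — N:collider[blocks]; A:fork[blocks] ⇒ blocked
  2. R → H ← P → C — H:collider[blocks]; P:fork[blocks] ⇒ blocked
  3. R → H → C — H:chain[open] ⇒ active
Because an active path exists, R and C are not d-separated.

No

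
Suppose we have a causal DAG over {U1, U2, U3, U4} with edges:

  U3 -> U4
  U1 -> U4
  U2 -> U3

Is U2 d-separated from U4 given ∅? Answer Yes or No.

There is one path between U2 and U4:
  1. U2 → U3 → U4 — U3:chain[open] ⇒ active
Since the path U2 → U3 → U4 is active, U2 and U4 are not d-separated given ∅.

No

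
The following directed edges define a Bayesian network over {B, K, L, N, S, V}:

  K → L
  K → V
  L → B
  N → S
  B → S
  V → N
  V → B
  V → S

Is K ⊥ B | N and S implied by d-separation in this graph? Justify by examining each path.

No — K and B are not d-separated given {N, S}.

There are 4 undirected paths between K and B; checking each against the conditioning set {N, S}:
Path 1: K → L → B
  L is a chain and L is not conditioned on — no node blocks this path, so it is active.
Path 2: K → V → S ← B
  V is a chain and V is not conditioned on; S is a collider and S is conditioned on, which opens it — no node blocks this path, so it is active.
Path 3: K → V → B
  V is a chain and V is not conditioned on — no node blocks this path, so it is active.
Path 4: K → V → N → S ← B
  N is a chain here and N is conditioned on, so the path is blocked at N.
At least one path is unblocked, so d-separation fails.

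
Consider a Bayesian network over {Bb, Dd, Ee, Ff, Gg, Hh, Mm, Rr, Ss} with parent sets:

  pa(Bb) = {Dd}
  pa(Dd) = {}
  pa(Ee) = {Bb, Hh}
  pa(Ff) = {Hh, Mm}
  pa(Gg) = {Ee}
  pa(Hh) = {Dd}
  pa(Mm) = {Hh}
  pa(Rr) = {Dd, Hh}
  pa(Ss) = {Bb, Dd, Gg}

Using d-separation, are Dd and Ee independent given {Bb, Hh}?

There are 6 undirected paths between Dd and Ee; checking each against the conditioning set {Bb, Hh}:
Path 1: Dd → Hh → Ee
  Hh is a chain here and Hh is conditioned on, so the path is blocked at Hh.
Path 2: Dd → Rr ← Hh → Ee
  Rr is a collider here and neither Rr nor any of its descendants is conditioned on, so the collider stays closed — the path is blocked at Rr.
Path 3: Dd → Bb → Ss ← Gg ← Ee
  Bb is a chain here and Bb is conditioned on, so the path is blocked at Bb.
Path 4: Dd → Bb → Ee
  Bb is a chain here and Bb is conditioned on, so the path is blocked at Bb.
Path 5: Dd → Ss ← Bb → Ee
  Ss is a collider here and neither Ss nor any of its descendants is conditioned on, so the collider stays closed — the path is blocked at Ss.
Path 6: Dd → Ss ← Gg ← Ee
  Ss is a collider here and neither Ss nor any of its descendants is conditioned on, so the collider stays closed — the path is blocked at Ss.
Since every path is blocked, d-separation holds.

Yes — Dd and Ee are d-separated given {Bb, Hh}.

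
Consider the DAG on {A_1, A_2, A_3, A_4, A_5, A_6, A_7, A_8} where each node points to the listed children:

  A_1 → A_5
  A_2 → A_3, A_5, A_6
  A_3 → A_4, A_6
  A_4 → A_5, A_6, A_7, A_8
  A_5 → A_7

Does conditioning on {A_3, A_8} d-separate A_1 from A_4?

Yes

There are 6 undirected paths between A_1 and A_4; checking each against the conditioning set {A_3, A_8}:
  1. A_1 → A_5 ← A_4 — A_5:collider[blocks] ⇒ blocked
  2. A_1 → A_5 ← A_2 → A_6 ← A_4 — A_5:collider[blocks]; A_2:fork[open]; A_6:collider[blocks] ⇒ blocked
  3. A_1 → A_5 ← A_2 → A_6 ← A_3 → A_4 — A_5:collider[blocks]; A_2:fork[open]; A_6:collider[blocks]; A_3:fork[blocks] ⇒ blocked
  4. A_1 → A_5 ← A_2 → A_3 → A_6 ← A_4 — A_5:collider[blocks]; A_2:fork[open]; A_3:chain[blocks]; A_6:collider[blocks] ⇒ blocked
  5. A_1 → A_5 ← A_2 → A_3 → A_4 — A_5:collider[blocks]; A_2:fork[open]; A_3:chain[blocks] ⇒ blocked
  6. A_1 → A_5 → A_7 ← A_4 — A_5:chain[open]; A_7:collider[blocks] ⇒ blocked
Since every path is blocked, d-separation holds.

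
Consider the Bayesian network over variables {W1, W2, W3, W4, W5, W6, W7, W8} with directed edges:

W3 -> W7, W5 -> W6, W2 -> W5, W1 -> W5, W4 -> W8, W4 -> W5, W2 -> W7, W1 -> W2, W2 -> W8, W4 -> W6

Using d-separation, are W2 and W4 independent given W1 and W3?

Yes

We examine all 5 paths between W2 and W4:
  1. W2 → W5 ← W4 — W5:collider[blocks] ⇒ blocked
  2. W2 → W5 → W6 ← W4 — W5:chain[open]; W6:collider[blocks] ⇒ blocked
  3. W2 ← W1 → W5 ← W4 — W1:fork[blocks]; W5:collider[blocks] ⇒ blocked
  4. W2 ← W1 → W5 → W6 ← W4 — W1:fork[blocks]; W5:chain[open]; W6:collider[blocks] ⇒ blocked
  5. W2 → W8 ← W4 — W8:collider[blocks] ⇒ blocked
Every path is blocked, so W2 and W4 are d-separated given {W1, W3}.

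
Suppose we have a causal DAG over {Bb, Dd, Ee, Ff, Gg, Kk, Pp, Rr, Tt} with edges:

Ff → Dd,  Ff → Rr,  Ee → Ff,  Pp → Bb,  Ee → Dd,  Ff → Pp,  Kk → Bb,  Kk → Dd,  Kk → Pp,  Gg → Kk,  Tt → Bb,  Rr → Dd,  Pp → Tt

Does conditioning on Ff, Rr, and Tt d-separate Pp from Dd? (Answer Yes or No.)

No

6 paths connect Pp and Dd; each must be blocked for d-separation to hold:
Path 1: Pp → Tt → Bb ← Kk → Dd
  Tt is a chain here and Tt is conditioned on, so the path is blocked at Tt.
Path 2: Pp ← Kk → Dd
  Kk is a fork and Kk is not conditioned on — no node blocks this path, so it is active.
Path 3: Pp ← Ff ← Ee → Dd
  Ff is a chain here and Ff is conditioned on, so the path is blocked at Ff.
Path 4: Pp ← Ff → Dd
  Ff is a fork here and Ff is conditioned on, so the path is blocked at Ff.
Path 5: Pp ← Ff → Rr → Dd
  Ff is a fork here and Ff is conditioned on, so the path is blocked at Ff.
Path 6: Pp → Bb ← Kk → Dd
  Bb is a collider here and neither Bb nor any of its descendants is conditioned on, so the collider stays closed — the path is blocked at Bb.
Because an active path exists, Pp and Dd are not d-separated.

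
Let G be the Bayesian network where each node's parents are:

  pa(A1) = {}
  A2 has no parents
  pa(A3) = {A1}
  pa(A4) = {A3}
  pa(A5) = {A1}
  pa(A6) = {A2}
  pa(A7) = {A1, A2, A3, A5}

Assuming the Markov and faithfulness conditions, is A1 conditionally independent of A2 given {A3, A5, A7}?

There are 3 undirected paths between A1 and A2; checking each against the conditioning set {A3, A5, A7}:
  1. A1 → A7 ← A2 — A7:collider[open] ⇒ active
  2. A1 → A5 → A7 ← A2 — A5:chain[blocks]; A7:collider[open] ⇒ blocked
  3. A1 → A3 → A7 ← A2 — A3:chain[blocks]; A7:collider[open] ⇒ blocked
Since the path A1 → A7 ← A2 is active, A1 and A2 are not d-separated given {A3, A5, A7}.

No — A1 and A2 are not d-separated given {A3, A5, A7}.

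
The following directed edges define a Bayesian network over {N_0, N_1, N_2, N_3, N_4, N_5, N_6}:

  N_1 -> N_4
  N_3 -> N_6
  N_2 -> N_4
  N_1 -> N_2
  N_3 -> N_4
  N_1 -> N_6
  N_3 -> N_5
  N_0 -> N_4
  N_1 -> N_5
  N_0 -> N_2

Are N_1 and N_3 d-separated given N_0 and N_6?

No

5 paths connect N_1 and N_3; each must be blocked for d-separation to hold:
  1. N_1 → N_4 ← N_3 — N_4:collider[blocks] ⇒ blocked
  2. N_1 → N_6 ← N_3 — N_6:collider[open] ⇒ active
  3. N_1 → N_2 ← N_0 → N_4 ← N_3 — N_2:collider[blocks]; N_0:fork[blocks]; N_4:collider[blocks] ⇒ blocked
  4. N_1 → N_2 → N_4 ← N_3 — N_2:chain[open]; N_4:collider[blocks] ⇒ blocked
  5. N_1 → N_5 ← N_3 — N_5:collider[blocks] ⇒ blocked
Since the path N_1 → N_6 ← N_3 is active, N_1 and N_3 are not d-separated given {N_0, N_6}.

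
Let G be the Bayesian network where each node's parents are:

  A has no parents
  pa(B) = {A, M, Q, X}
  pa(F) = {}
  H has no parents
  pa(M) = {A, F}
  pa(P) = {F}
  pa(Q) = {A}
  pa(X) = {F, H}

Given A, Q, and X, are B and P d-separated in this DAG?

4 paths connect B and P; each must be blocked for d-separation to hold:
Path 1: B ← A → M ← F → P
  A is a fork here and A is conditioned on, so the path is blocked at A.
Path 2: B ← M ← F → P
  M is a chain and M is not conditioned on; F is a fork and F is not conditioned on — no node blocks this path, so it is active.
Path 3: B ← Q ← A → M ← F → P
  Q is a chain here and Q is conditioned on, so the path is blocked at Q.
Path 4: B ← X ← F → P
  X is a chain here and X is conditioned on, so the path is blocked at X.
At least one path is unblocked, so d-separation fails.

No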